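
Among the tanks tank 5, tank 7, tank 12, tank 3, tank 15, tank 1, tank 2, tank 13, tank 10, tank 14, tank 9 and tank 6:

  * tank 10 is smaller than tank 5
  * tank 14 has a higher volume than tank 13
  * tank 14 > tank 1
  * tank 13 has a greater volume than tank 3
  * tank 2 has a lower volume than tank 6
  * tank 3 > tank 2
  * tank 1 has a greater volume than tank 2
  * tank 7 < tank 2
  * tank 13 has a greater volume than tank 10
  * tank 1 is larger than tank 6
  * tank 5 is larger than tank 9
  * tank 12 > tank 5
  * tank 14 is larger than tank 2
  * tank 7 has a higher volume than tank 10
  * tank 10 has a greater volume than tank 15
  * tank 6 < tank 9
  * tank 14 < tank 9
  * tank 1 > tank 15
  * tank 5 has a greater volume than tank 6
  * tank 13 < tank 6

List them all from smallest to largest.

tank 15 < tank 10 < tank 7 < tank 2 < tank 3 < tank 13 < tank 6 < tank 1 < tank 14 < tank 9 < tank 5 < tank 12

The consecutive links are each given: tank 15 < tank 10; tank 10 < tank 7; tank 7 < tank 2; tank 2 < tank 3; tank 3 < tank 13; tank 13 < tank 6; tank 6 < tank 1; tank 1 < tank 14; tank 14 < tank 9; tank 9 < tank 5; tank 5 < tank 12.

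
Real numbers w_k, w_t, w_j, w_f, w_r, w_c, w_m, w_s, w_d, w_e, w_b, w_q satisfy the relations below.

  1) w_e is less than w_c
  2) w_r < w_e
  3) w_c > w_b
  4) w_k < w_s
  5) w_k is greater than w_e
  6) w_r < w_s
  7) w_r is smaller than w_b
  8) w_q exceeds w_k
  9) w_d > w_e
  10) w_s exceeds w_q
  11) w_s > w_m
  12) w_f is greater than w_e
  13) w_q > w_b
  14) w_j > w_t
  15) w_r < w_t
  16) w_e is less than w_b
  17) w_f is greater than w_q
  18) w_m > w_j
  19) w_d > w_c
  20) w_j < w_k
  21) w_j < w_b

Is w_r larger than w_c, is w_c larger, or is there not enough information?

w_c

The relevant relations are w_r < w_t; w_t < w_j; w_j < w_b; w_b < w_c.
Chaining these gives w_r < w_t < w_j < w_b < w_c.
So w_c is larger.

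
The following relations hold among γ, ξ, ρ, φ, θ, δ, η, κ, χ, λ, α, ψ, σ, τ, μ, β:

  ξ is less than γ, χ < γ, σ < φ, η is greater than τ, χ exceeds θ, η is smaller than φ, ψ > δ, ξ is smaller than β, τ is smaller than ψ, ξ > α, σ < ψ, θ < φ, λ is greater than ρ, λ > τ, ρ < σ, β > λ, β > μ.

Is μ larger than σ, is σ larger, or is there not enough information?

Following every chain through σ: above σ we get ψ, φ; below σ we get ρ.
μ is not reached, and no chain runs the other way from μ to σ.
So the given relations leave the order of σ and μ undetermined.

undetermined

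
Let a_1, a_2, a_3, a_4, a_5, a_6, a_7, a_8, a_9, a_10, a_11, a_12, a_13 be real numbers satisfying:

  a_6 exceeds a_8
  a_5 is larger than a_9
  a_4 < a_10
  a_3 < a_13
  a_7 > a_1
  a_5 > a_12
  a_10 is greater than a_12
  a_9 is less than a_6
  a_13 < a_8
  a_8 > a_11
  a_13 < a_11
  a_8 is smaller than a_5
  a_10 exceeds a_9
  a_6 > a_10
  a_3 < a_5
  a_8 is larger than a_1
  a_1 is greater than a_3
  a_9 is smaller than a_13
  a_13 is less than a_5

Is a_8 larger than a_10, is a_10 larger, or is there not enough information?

Following every chain through a_10: above a_10 we get a_6; below a_10 we get a_12, a_9, a_4.
a_8 is not reached, and no chain runs the other way from a_8 to a_10.
So the given relations leave the order of a_10 and a_8 undetermined.

undetermined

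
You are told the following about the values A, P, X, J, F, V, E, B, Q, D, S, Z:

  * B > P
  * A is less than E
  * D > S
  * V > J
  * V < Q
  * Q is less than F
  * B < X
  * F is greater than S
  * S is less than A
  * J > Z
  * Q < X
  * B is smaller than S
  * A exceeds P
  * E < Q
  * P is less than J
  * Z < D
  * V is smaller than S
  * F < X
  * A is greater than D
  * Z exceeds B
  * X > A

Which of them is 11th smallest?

F

Chaining the given pairs: P < B < Z < J < V < S < D < A < E < Q < F < X.
The 11th smallest is F.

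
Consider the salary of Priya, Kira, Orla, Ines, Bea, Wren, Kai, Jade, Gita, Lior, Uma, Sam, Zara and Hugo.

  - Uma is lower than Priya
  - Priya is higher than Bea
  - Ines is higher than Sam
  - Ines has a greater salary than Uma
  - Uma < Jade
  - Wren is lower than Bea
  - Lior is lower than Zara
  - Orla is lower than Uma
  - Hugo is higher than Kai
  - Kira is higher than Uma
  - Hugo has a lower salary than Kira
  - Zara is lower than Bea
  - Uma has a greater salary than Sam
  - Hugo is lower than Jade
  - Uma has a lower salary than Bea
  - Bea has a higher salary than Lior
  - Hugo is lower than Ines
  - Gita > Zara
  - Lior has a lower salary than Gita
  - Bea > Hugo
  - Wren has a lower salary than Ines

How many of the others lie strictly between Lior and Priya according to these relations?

Chaining upward from Lior reaches: Zara, Bea, Gita.
Chaining downward from Priya reaches: Kai, Hugo, Orla, Zara, Sam, Uma, Wren, Bea.
Strictly between Lior and Priya are those in both lists: Zara, Bea — 2 elements.

2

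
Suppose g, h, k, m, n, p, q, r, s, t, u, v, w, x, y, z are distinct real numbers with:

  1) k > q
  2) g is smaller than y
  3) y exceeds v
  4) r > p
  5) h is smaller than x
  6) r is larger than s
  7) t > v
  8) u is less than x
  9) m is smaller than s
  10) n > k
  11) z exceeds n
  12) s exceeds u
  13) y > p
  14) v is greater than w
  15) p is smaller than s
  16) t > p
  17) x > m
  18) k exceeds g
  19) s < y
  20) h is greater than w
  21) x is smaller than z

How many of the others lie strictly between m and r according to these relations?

Chaining upward from m reaches: s, x, z, y.
Chaining downward from r reaches: p, u, s.
Strictly between m and r are those in both lists: s — 1 element.

1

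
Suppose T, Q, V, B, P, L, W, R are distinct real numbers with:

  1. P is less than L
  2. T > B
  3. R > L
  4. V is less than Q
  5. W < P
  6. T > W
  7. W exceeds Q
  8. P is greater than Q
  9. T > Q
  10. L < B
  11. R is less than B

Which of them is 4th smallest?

Piecing the relations together gives one ordering: V < Q < W < P < L < R < B < T.
Counting 4 from the smallest end gives P.

P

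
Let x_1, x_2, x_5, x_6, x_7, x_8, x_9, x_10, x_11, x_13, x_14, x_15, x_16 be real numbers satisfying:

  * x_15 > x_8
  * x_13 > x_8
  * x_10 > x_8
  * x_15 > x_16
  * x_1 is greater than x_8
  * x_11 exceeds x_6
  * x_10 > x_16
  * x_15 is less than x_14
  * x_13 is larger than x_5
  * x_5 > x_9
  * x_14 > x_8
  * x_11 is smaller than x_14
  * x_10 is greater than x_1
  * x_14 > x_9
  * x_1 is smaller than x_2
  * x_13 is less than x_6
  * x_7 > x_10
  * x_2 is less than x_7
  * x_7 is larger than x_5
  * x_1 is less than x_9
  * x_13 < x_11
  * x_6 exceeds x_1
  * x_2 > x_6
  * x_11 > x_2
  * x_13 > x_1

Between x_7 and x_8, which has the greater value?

x_8 < x_1 and x_1 < x_9 give x_8 < x_9.
With x_9 < x_5: x_8 < x_1 < x_9 < x_5.
With x_5 < x_13: x_8 < x_1 < x_9 < x_5 < x_13.
With x_13 < x_6: x_8 < x_1 < x_9 < x_5 < x_13 < x_6.
Then x_6 < x_2 extends the chain to x_2.
With x_2 < x_7: x_8 < x_1 < x_9 < x_5 < x_13 < x_6 < x_2 < x_7.
So x_8 < x_7; x_7 is the larger of the two.

x_7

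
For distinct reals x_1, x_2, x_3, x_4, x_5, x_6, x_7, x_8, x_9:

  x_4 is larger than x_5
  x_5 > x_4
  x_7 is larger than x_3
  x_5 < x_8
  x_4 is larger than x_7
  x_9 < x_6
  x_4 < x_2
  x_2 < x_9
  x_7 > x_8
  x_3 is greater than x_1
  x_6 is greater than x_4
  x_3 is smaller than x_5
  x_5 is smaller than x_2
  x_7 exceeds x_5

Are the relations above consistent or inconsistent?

Chaining the given relations yields x_5 < x_8 < x_7 < x_4, so x_5 < x_4. But one relation states x_4 < x_5. These cannot both hold.

inconsistent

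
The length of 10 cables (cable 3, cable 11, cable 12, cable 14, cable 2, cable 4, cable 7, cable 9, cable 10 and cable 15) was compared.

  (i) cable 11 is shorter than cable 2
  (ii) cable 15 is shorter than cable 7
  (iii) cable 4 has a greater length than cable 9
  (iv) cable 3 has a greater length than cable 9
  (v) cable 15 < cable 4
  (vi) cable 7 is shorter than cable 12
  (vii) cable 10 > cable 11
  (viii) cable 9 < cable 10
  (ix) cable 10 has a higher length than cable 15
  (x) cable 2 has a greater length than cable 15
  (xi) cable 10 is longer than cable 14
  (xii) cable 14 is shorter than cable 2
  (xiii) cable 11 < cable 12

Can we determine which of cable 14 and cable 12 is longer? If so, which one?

Following every chain through cable 14: above cable 14 we get cable 2, cable 10.
cable 12 is not reached, and no chain runs the other way from cable 12 to cable 14.
So the given relations leave the order of cable 14 and cable 12 undetermined.

undetermined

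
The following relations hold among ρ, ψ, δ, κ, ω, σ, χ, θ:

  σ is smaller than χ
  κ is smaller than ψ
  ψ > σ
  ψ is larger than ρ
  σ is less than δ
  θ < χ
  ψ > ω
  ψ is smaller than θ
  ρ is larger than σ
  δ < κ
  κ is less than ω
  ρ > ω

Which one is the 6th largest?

κ

Piecing the relations together gives one ordering: σ < δ < κ < ω < ρ < ψ < θ < χ.
Counting 6 from the largest end gives κ.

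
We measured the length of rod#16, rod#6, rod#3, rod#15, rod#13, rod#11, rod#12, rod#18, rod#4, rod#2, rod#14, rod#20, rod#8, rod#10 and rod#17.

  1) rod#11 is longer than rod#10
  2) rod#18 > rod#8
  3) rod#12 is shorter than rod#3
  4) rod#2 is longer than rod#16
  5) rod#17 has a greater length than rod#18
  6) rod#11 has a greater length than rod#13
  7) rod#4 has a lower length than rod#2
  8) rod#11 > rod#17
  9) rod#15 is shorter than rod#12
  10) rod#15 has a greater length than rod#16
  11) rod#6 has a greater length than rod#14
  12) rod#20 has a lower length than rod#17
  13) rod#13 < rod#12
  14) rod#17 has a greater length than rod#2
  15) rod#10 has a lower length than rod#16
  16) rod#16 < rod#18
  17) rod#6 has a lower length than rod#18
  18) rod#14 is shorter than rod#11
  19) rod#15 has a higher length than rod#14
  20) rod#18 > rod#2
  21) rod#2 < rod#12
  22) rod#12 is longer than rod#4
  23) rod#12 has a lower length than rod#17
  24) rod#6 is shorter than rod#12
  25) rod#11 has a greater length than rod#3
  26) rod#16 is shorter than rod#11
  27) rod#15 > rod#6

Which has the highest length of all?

rod#11

rod#10 is not greatest since rod#10 < rod#16; rod#14 is not greatest since rod#14 < rod#6; rod#16 is not greatest since rod#16 < rod#15; rod#6 is not greatest since rod#6 < rod#12; rod#4 is not greatest since rod#4 < rod#2; rod#8 is not greatest since rod#8 < rod#18; rod#2 is not greatest since rod#2 < rod#18; rod#20 is not greatest since rod#20 < rod#17; rod#15 is not greatest since rod#15 < rod#12; rod#13 is not greatest since rod#13 < rod#11; rod#12 is not greatest since rod#12 < rod#3; rod#3 is not greatest since rod#3 < rod#11; rod#18 is not greatest since rod#18 < rod#17; rod#17 is not greatest since rod#17 < rod#11.
Only rod#11 has nothing above it, so rod#11 is the highest length.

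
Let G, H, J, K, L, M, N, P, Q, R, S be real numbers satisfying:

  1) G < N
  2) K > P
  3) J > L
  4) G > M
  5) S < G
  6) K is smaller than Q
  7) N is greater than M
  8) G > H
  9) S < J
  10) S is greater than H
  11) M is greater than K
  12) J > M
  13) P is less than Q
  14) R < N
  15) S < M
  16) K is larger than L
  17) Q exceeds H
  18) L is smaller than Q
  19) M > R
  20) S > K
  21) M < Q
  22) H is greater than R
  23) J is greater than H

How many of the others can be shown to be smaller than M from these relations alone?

From M the given relations immediately reach R, K, S.
From those, L, H, P — 6 in total.
No other element is forced below M by the given relations, so the count is 6.

6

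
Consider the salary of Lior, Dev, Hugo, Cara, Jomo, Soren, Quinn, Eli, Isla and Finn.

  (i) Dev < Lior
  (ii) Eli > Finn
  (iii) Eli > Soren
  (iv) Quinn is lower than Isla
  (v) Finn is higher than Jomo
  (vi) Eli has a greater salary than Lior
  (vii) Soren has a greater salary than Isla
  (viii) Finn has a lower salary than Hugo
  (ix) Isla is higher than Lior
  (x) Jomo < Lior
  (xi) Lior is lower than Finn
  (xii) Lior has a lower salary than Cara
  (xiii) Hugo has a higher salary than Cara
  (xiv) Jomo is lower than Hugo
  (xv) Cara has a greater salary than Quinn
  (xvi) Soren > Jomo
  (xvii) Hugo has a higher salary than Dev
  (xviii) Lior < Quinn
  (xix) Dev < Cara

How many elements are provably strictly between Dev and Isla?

Chaining upward from Dev reaches: Lior, Quinn, Cara, Finn, Soren, Eli, Hugo.
Chaining downward from Isla reaches: Jomo, Lior, Quinn.
Strictly between Dev and Isla are those in both lists: Lior, Quinn — 2 elements.

2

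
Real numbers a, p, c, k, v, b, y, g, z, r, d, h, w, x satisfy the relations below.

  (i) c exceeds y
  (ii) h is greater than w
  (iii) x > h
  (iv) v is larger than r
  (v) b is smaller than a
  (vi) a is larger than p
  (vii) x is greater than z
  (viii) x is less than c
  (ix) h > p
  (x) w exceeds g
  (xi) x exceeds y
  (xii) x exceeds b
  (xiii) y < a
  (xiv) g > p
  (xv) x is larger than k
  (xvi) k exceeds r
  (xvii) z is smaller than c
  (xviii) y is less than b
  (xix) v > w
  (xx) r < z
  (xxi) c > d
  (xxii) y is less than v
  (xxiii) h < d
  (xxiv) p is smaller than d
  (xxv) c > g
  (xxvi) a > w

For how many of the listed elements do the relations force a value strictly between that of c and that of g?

Chaining upward from g reaches: w, h, x, d, a, v.
Chaining downward from c reaches: p, r, z, y, w, b, k, h, x, d.
Strictly between g and c are those in both lists: w, h, x, d — 4 elements.

4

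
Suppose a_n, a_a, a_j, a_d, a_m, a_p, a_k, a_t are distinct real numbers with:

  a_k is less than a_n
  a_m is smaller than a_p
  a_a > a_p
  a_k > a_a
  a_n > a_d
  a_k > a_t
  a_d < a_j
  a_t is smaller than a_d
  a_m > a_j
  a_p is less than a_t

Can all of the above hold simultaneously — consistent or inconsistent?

inconsistent

We have a_p < a_t stated directly, yet also a_t < a_d < a_j < a_m < a_p by chaining the others — so a_t < a_p. Contradiction.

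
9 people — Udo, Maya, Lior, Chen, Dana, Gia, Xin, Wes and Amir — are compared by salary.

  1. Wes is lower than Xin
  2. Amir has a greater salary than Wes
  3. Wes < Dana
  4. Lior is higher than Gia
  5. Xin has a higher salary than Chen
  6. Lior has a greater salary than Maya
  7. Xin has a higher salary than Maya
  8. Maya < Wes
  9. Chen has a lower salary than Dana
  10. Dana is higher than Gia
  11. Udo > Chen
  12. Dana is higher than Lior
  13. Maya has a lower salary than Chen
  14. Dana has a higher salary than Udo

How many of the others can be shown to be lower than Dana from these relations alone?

The elements the relations force below Dana are Gia, Maya, Lior, Chen, Udo, Wes — no chain reaches any other.
That is 6.

6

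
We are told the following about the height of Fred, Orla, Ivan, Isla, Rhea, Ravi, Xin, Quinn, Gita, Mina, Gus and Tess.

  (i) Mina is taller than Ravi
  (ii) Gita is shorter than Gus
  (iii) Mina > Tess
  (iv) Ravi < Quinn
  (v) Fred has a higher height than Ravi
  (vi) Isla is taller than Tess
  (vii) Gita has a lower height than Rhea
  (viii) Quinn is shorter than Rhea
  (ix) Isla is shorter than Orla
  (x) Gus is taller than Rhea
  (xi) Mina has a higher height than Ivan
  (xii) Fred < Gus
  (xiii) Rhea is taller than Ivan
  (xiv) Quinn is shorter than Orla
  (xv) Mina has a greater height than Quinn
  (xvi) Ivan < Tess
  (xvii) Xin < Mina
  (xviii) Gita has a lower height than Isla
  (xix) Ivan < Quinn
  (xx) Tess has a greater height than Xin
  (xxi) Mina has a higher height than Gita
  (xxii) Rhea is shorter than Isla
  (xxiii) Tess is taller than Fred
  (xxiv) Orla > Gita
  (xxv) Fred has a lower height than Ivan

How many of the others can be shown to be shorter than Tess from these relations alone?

Directly below Tess: Xin, Fred, Ivan.
One step further: Ravi (4 so far).
Nothing else is reachable below Tess; 4 in all.

4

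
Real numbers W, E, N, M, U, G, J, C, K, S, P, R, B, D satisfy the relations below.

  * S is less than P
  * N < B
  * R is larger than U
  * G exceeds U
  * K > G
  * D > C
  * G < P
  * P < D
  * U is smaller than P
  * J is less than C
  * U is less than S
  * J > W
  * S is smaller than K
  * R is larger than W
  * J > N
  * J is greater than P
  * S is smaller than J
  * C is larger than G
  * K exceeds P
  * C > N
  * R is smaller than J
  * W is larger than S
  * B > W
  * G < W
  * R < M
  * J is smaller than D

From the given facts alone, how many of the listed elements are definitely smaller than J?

From J the given relations immediately reach N, S, P, W, R.
From those, U, G — 7 in total.
Nothing else is reachable below J; 7 in all.

7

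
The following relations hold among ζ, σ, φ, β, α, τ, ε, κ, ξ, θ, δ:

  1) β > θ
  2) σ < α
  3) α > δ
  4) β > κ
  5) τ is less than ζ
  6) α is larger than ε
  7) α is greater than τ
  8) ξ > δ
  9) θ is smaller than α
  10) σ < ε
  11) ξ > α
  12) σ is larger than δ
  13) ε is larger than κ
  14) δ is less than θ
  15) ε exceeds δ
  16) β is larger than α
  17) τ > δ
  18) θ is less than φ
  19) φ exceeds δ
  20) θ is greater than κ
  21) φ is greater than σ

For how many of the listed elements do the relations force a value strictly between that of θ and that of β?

1

Chaining upward from θ reaches: φ, α, ξ.
Chaining downward from β reaches: δ, σ, κ, τ, ε, α.
Strictly between θ and β are those in both lists: α — 1 element.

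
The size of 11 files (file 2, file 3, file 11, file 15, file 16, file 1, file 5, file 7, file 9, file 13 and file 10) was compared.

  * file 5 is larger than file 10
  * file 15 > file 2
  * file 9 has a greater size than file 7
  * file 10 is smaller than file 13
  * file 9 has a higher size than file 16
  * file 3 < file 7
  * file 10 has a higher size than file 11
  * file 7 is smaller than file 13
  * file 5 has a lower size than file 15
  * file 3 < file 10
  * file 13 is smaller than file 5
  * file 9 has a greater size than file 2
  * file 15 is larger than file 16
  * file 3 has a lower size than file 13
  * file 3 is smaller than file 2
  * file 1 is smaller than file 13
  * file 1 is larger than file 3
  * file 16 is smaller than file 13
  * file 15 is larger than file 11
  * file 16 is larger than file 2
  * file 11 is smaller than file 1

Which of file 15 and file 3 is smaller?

Link the given pairs in sequence: file 3 < file 2; file 2 < file 16; file 16 < file 13; file 13 < file 5; file 5 < file 15.
Chaining these gives file 3 < file 2 < file 16 < file 13 < file 5 < file 15.
So file 3 < file 15; file 3 is the smaller of the two.

file 3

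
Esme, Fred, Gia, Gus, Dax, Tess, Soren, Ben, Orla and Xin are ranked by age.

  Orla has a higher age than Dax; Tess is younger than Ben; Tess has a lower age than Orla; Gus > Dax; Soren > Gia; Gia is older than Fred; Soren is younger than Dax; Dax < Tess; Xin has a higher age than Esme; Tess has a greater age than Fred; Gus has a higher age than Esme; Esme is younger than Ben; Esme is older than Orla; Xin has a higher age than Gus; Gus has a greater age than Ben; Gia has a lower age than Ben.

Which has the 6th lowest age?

Chaining the given pairs: Fred < Gia < Soren < Dax < Tess < Orla < Esme < Ben < Gus < Xin.
Counting 6 from the smallest end gives Orla.

Orla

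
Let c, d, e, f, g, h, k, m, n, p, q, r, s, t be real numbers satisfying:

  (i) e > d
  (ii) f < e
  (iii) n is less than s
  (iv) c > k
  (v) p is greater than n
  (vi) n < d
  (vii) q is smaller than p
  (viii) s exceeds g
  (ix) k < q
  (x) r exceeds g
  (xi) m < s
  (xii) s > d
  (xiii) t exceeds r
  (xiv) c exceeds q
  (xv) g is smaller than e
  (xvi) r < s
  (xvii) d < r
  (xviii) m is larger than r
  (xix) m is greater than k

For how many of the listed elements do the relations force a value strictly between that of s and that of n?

3

Chaining upward from n reaches: d, e, r, p, m, t.
Chaining downward from s reaches: k, g, d, r, m.
Strictly between n and s are those in both lists: d, r, m — 3 elements.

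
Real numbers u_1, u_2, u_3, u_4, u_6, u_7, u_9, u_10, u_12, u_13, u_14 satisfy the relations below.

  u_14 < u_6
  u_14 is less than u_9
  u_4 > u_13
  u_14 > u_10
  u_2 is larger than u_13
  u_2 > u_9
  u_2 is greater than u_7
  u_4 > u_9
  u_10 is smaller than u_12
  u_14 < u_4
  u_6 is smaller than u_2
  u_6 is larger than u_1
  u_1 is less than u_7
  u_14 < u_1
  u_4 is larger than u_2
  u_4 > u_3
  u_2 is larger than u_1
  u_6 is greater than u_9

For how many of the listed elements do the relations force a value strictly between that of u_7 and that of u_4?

1

Chaining upward from u_7 reaches: u_2.
Chaining downward from u_4 reaches: u_10, u_14, u_3, u_1, u_13, u_9, u_6, u_2.
Strictly between u_7 and u_4 are those in both lists: u_2 — 1 element.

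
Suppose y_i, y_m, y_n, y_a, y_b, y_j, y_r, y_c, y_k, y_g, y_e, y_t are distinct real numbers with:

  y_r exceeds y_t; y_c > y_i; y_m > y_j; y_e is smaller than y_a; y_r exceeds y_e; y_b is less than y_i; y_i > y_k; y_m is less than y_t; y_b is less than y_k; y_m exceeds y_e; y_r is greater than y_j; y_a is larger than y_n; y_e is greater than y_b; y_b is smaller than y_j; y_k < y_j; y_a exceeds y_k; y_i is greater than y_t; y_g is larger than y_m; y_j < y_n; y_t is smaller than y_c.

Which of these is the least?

Chaining upward from y_b: directly above it, y_k, y_e, y_j, y_i; then y_m, y_n, y_a, y_r, y_c; then y_t, y_g.
That covers every other element, and nothing is given below y_b, so y_b is the least.

y_b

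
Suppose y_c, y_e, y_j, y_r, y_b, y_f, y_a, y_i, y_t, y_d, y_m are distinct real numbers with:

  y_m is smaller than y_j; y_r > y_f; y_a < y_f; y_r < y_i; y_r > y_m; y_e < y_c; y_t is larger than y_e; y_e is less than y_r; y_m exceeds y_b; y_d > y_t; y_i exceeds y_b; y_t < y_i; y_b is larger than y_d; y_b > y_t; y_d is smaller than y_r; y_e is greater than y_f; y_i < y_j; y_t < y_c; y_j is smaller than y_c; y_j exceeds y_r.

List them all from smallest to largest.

The consecutive links are each given: y_a < y_f; y_f < y_e; y_e < y_t; y_t < y_d; y_d < y_b; y_b < y_m; y_m < y_r; y_r < y_i; y_i < y_j; y_j < y_c.

y_a < y_f < y_e < y_t < y_d < y_b < y_m < y_r < y_i < y_j < y_c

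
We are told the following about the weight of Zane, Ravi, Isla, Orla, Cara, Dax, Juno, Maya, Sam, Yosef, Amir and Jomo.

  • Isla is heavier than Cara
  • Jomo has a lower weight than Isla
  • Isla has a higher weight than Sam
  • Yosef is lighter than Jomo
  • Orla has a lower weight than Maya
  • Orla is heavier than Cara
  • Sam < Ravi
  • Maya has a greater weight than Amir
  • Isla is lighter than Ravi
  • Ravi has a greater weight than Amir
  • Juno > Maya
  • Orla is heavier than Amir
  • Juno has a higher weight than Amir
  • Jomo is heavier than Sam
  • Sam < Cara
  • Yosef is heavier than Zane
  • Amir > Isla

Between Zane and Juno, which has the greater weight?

Chaining the given relations: Zane < Yosef < Jomo < Isla < Amir < Maya < Juno.
So Zane < Juno; Juno is the heavier of the two.

Juno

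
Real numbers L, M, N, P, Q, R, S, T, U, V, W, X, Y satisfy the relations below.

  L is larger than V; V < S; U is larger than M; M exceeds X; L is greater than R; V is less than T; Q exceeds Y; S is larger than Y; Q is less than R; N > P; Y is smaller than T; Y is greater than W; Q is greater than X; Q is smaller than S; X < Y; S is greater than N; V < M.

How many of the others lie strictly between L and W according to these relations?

The relations place W below L. An element lies strictly between them when it is forced above W and also forced below L.
Above W: {Y, Q, R, S, T}. Below L: {X, V, Y, Q, R}.
Intersection: {Y, Q, R} — 3.

3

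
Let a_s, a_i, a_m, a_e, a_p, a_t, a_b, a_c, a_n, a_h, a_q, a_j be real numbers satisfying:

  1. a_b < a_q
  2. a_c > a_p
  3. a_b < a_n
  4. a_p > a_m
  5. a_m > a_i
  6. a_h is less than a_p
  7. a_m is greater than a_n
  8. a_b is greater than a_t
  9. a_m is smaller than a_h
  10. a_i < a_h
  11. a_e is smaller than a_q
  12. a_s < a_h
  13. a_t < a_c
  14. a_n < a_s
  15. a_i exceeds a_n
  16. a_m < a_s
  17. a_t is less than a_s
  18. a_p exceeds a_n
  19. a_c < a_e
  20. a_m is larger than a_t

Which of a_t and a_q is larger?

Link the given pairs in sequence: a_t < a_b; a_b < a_n; a_n < a_i; a_i < a_m; a_m < a_s; a_s < a_h; a_h < a_p; a_p < a_c; a_c < a_e; a_e < a_q.
Chaining these gives a_t < a_b < a_n < a_i < a_m < a_s < a_h < a_p < a_c < a_e < a_q.
So a_t < a_q; a_q is the larger of the two.

a_q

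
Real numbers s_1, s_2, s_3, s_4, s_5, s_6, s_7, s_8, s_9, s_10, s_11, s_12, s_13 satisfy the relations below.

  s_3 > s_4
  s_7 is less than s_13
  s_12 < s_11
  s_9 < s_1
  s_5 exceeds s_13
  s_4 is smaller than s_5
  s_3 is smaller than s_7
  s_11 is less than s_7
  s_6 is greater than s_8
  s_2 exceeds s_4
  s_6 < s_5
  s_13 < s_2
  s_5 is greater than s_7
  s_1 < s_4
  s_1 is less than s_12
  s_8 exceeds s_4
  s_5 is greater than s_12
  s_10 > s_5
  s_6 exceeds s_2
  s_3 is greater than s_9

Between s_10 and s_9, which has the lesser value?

s_9

The relevant relations are s_9 < s_1; s_1 < s_4; s_4 < s_3; s_3 < s_7; s_7 < s_13; s_13 < s_2; s_2 < s_6; s_6 < s_5; s_5 < s_10.
Together: s_9 < s_1 < s_4 < s_3 < s_7 < s_13 < s_2 < s_6 < s_5 < s_10.
So s_9 < s_10; s_9 is the smaller of the two.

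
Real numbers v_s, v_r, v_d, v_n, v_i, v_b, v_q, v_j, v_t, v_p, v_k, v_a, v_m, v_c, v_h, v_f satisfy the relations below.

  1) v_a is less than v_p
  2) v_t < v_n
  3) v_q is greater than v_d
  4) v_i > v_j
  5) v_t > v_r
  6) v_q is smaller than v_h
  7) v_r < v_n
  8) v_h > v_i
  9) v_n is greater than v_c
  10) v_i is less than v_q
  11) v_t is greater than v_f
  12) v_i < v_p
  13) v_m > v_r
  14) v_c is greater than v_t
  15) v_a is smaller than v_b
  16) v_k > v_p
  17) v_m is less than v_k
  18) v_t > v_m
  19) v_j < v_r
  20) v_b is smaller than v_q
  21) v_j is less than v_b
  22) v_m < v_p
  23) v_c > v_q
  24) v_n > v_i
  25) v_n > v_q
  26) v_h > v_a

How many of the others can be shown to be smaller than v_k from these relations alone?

Directly below v_k: v_m, v_p.
One step further: v_r, v_a, v_i (5 so far).
One step further: v_j (6 so far).
Nothing else is reachable below v_k; 6 in all.

6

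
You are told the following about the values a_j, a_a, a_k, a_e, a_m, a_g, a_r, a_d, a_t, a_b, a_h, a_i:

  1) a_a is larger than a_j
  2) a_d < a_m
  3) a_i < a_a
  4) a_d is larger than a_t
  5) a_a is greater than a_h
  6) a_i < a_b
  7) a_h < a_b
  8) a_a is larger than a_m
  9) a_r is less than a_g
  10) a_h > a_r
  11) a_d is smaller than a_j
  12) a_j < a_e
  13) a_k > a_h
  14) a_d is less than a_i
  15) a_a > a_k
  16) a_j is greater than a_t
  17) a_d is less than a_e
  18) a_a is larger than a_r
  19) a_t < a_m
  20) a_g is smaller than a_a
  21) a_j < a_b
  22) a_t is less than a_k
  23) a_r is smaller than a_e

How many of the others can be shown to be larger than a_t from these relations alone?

8

The elements the relations force above a_t are a_d, a_i, a_k, a_j, a_m, a_e, a_a, a_b — no chain reaches any other.
That is 8.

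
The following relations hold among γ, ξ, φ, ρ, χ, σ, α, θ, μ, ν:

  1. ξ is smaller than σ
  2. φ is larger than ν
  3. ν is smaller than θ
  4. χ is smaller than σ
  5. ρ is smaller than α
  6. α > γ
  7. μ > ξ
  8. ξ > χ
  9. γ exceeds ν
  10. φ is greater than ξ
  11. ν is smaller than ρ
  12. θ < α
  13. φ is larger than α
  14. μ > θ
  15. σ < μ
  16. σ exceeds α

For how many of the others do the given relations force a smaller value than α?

4

From α the given relations immediately reach γ, ρ, θ.
From those, ν — 4 in total.
No other element is forced below α by the given relations, so the count is 4.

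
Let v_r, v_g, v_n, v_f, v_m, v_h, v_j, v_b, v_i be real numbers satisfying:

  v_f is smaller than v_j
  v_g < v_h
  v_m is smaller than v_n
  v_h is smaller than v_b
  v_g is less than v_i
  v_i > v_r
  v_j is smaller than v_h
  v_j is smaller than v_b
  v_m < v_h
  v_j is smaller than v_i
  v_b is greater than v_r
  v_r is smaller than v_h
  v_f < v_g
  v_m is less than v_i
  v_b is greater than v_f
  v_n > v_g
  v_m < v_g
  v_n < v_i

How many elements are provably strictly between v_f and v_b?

3

Chaining upward from v_f reaches: v_g, v_n, v_j, v_i, v_h.
Chaining downward from v_b reaches: v_m, v_g, v_r, v_j, v_h.
Strictly between v_f and v_b are those in both lists: v_g, v_j, v_h — 3 elements.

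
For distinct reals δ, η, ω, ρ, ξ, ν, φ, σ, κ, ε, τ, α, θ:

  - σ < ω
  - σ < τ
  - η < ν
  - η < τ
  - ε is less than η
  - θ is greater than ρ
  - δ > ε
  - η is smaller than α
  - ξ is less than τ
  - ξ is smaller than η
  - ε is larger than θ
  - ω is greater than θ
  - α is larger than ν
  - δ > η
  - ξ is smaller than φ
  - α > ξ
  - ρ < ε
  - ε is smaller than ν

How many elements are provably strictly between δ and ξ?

1

The relations place ξ below δ. An element lies strictly between them when it is forced above ξ and also forced below δ.
Above ξ: {φ, η, ν, α, τ}. Below δ: {ρ, θ, ε, η}.
Intersection: {η} — 1.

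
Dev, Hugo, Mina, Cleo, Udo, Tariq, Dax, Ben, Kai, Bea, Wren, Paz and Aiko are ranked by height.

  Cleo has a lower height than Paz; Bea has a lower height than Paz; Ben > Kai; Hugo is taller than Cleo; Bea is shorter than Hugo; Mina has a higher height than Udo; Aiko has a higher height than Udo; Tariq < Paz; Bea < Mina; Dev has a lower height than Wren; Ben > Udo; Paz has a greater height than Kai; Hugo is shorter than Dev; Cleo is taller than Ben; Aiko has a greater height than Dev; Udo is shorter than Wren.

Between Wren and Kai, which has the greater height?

Wren

Link the given pairs in sequence: Kai < Ben; Ben < Cleo; Cleo < Hugo; Hugo < Dev; Dev < Wren.
Chaining these gives Kai < Ben < Cleo < Hugo < Dev < Wren.
So Kai < Wren; Wren is the taller of the two.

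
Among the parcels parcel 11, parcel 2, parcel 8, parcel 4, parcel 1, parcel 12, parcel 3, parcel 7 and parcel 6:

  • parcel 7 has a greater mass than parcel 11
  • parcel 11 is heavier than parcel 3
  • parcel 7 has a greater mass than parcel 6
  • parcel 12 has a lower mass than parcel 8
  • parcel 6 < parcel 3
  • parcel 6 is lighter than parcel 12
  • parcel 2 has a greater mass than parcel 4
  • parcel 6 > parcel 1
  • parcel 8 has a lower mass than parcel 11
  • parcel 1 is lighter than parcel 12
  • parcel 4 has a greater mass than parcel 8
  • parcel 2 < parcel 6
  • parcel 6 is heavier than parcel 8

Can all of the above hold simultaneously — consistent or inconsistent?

inconsistent

We have parcel 6 < parcel 12 stated directly, yet also parcel 12 < parcel 8 < parcel 4 < parcel 2 < parcel 6 by chaining the others — so parcel 12 < parcel 6. Contradiction.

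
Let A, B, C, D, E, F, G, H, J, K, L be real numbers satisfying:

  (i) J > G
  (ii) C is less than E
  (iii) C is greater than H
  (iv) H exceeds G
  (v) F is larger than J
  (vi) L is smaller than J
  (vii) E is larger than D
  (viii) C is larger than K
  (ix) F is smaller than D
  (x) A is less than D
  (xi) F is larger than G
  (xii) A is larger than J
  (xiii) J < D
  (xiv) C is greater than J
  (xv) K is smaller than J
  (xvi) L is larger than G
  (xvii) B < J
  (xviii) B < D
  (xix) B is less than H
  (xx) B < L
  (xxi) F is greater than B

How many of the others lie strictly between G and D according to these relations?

4

Chaining upward from G reaches: L, J, H, C, F, A, E.
Chaining downward from D reaches: B, L, K, J, F, A.
Strictly between G and D are those in both lists: L, J, F, A — 4 elements.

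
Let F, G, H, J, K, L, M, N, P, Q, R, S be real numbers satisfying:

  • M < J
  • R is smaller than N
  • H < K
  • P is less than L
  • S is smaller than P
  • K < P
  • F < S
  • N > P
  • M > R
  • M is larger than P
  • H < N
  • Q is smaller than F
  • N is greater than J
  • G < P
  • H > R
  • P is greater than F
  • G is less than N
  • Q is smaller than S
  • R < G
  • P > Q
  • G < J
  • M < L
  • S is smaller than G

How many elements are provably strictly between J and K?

2

Chaining upward from K reaches: P, M, L, N.
Chaining downward from J reaches: R, H, Q, F, S, G, P, M.
Strictly between K and J are those in both lists: P, M — 2 elements.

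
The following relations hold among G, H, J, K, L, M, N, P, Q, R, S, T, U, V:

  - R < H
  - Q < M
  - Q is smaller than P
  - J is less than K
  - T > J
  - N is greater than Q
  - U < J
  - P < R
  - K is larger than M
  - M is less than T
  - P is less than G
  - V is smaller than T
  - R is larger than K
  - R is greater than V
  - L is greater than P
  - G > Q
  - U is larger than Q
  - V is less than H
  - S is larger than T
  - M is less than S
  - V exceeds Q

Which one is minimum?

M is not least since Q < M; U is not least since Q < U; P is not least since Q < P; J is not least since U < J; V is not least since Q < V; L is not least since P < L; G is not least since P < G; K is not least since J < K; T is not least since J < T; N is not least since Q < N; S is not least since T < S; R is not least since K < R; H is not least since R < H.
Only Q has nothing below it, so Q is the minimum.

Q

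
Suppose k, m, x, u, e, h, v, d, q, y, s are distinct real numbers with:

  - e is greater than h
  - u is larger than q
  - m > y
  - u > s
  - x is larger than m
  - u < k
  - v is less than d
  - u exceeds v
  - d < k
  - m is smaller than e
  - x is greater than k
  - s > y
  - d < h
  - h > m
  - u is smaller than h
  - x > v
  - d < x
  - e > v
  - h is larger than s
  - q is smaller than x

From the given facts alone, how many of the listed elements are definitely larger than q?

The elements the relations force above q are u, k, x, h, e — no chain reaches any other.
That is 5.

5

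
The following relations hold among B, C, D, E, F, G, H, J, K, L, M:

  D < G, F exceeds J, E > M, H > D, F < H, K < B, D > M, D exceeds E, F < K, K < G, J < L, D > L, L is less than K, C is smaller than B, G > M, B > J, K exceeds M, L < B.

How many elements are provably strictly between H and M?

2

Chaining upward from M reaches: E, D, K, G, B.
Chaining downward from H reaches: J, E, L, F, D.
Strictly between M and H are those in both lists: E, D — 2 elements.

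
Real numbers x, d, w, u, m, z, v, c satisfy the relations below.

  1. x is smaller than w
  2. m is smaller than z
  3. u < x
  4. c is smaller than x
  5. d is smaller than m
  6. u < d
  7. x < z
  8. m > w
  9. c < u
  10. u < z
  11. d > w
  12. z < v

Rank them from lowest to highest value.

Nothing is placed below c, so it is least; from there c < u; u < x; x < w; w < d; d < m; m < z; z < v, each given directly.

c < u < x < w < d < m < z < v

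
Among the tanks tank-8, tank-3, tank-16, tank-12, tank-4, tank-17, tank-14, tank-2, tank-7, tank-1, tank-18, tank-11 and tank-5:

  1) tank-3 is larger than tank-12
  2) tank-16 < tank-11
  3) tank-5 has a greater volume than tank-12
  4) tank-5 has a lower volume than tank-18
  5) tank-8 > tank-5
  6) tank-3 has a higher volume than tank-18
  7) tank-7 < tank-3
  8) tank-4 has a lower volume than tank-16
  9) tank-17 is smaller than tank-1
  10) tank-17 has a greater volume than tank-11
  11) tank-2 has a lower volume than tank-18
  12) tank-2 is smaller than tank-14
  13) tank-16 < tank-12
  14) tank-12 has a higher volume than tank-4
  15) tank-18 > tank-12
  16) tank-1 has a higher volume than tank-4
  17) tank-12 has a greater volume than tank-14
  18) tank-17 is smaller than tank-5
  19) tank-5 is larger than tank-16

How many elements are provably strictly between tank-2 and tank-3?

The relations place tank-2 below tank-3. An element lies strictly between them when it is forced above tank-2 and also forced below tank-3.
Above tank-2: {tank-14, tank-12, tank-5, tank-8, tank-18}. Below tank-3: {tank-4, tank-14, tank-16, tank-11, tank-17, tank-12, tank-5, tank-18, tank-7}.
Intersection: {tank-14, tank-12, tank-5, tank-18} — 4.

4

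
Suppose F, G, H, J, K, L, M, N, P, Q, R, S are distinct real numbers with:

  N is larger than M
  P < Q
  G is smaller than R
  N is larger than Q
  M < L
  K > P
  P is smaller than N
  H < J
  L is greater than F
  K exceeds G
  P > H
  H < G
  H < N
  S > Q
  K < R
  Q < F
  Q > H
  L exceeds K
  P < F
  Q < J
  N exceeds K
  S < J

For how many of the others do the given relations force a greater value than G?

From G the given relations immediately reach K, R.
From those, N, L — 4 in total.
No other element is forced above G by the given relations, so the count is 4.

4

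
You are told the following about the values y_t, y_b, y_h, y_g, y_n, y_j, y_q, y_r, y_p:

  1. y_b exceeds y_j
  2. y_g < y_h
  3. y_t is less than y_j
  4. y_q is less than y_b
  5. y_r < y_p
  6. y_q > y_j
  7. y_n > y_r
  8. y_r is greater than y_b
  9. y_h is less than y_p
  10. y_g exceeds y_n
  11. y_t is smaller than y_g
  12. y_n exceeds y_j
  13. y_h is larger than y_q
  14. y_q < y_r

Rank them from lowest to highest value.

Nothing is placed below y_t, so it is least; from there y_t < y_j; y_j < y_q; y_q < y_b; y_b < y_r; y_r < y_n; y_n < y_g; y_g < y_h; y_h < y_p, each given directly.

y_t < y_j < y_q < y_b < y_r < y_n < y_g < y_h < y_p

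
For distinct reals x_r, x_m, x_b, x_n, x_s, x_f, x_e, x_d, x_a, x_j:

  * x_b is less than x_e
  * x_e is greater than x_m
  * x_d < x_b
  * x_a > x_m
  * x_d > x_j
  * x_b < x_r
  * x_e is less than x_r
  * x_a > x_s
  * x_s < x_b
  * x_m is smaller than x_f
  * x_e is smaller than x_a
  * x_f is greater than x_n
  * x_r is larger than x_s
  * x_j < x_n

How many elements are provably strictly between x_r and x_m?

1

The relations place x_m below x_r. An element lies strictly between them when it is forced above x_m and also forced below x_r.
Above x_m: {x_e, x_a, x_f}. Below x_r: {x_j, x_s, x_d, x_b, x_e}.
Intersection: {x_e} — 1.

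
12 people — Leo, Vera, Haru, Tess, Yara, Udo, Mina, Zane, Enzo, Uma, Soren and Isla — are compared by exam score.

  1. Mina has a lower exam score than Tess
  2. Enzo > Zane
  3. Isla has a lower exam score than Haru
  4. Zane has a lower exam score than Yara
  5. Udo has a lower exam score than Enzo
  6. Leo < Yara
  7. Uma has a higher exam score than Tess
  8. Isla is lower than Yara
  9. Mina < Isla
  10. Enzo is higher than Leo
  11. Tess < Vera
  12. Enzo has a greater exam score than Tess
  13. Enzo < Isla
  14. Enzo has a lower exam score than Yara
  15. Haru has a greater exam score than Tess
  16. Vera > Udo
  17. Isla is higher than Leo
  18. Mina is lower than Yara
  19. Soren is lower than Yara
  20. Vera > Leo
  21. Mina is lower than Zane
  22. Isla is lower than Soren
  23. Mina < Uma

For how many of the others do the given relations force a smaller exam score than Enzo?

5

From Enzo the given relations immediately reach Leo, Udo, Tess, Zane.
From those, Mina — 5 in total.
No other element is forced below Enzo by the given relations, so the count is 5.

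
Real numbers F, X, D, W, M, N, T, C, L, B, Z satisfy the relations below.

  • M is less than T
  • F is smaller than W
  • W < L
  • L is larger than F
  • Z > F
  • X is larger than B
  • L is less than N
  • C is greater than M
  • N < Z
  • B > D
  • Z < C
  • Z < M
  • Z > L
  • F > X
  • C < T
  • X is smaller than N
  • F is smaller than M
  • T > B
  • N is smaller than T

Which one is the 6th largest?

L

Piecing the relations together gives one ordering: D < B < X < F < W < L < N < Z < M < C < T.
The 6th largest is L.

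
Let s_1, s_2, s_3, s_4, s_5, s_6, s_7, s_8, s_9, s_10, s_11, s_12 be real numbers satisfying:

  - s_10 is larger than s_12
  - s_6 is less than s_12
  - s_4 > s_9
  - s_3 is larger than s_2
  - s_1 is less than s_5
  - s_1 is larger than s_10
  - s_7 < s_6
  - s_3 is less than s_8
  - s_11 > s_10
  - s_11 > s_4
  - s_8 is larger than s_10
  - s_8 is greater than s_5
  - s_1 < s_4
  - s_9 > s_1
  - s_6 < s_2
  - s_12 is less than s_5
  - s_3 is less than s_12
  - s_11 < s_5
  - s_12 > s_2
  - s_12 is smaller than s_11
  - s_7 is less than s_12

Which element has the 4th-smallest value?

Chaining the given pairs: s_7 < s_6 < s_2 < s_3 < s_12 < s_10 < s_1 < s_9 < s_4 < s_11 < s_5 < s_8.
Counting 4 from the smallest end gives s_3.

s_3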